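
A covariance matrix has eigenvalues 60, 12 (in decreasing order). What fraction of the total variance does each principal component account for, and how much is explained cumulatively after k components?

Step 1 — total variance = trace(Sigma) = Σ λ_i = 60 + 12 = 72.

Step 2 — fraction explained by component i = λ_i / Σ λ:
  PC1: 60/72 = 0.8333
  PC2: 12/72 = 0.1667

Step 3 — cumulative fraction after k components = (λ_1 + ... + λ_k) / Σ λ:
  k = 1: 60/72 = 0.8333
  k = 2: (60 + 12)/72 = 72/72 = 1

Summary (fraction, with percent):

explained: PC1 0.8333 (83.33%), PC2 0.1667 (16.67%);  cumulative: 0.8333, 1


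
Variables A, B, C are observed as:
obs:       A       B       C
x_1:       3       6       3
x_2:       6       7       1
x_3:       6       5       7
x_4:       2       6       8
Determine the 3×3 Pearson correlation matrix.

Step 1 — column means:
  mean(A) = (3 + 6 + 6 + 2) / 4 = 17/4 = 4.25
  mean(B) = (6 + 7 + 5 + 6) / 4 = 24/4 = 6
  mean(C) = (3 + 1 + 7 + 8) / 4 = 19/4 = 4.75

Step 2 — sample variances and covariances s[i,j] = (1/(n-1)) · Σ_k (x_{k,i} - mean_i) · (x_{k,j} - mean_j), with n-1 = 3:
  s[A,A] = ((-1.25)·(-1.25) + (1.75)·(1.75) + (1.75)·(1.75) + (-2.25)·(-2.25)) / 3 = 12.75/3 = 4.25
  s[A,B] = ((-1.25)·(0) + (1.75)·(1) + (1.75)·(-1) + (-2.25)·(0)) / 3 = 0/3 = 0
  s[A,C] = ((-1.25)·(-1.75) + (1.75)·(-3.75) + (1.75)·(2.25) + (-2.25)·(3.25)) / 3 = -7.75/3 = -2.5833
  s[B,B] = ((0)·(0) + (1)·(1) + (-1)·(-1) + (0)·(0)) / 3 = 2/3 = 0.6667
  s[B,C] = ((0)·(-1.75) + (1)·(-3.75) + (-1)·(2.25) + (0)·(3.25)) / 3 = -6/3 = -2
  s[C,C] = ((-1.75)·(-1.75) + (-3.75)·(-3.75) + (2.25)·(2.25) + (3.25)·(3.25)) / 3 = 32.75/3 = 10.9167
  Sample standard deviations s_i = √(s[i,i]):
  s(A) = √(4.25) = 2.0616
  s(B) = √(0.6667) = 0.8165
  s(C) = √(10.9167) = 3.304

Step 3 — r_{ij} = s_{ij} / (s_i · s_j):
  r[A,A] = 1 (diagonal).
  r[A,B] = 0 / (2.0616 · 0.8165) = 0 / 1.6833 = 0
  r[A,C] = -2.5833 / (2.0616 · 3.304) = -2.5833 / 6.8114 = -0.3793
  r[B,B] = 1 (diagonal).
  r[B,C] = -2 / (0.8165 · 3.304) = -2 / 2.6977 = -0.7414
  r[C,C] = 1 (diagonal).

R is symmetric with unit diagonal. Assembling:

R = [[1, 0, -0.3793],
 [0, 1, -0.7414],
 [-0.3793, -0.7414, 1]]


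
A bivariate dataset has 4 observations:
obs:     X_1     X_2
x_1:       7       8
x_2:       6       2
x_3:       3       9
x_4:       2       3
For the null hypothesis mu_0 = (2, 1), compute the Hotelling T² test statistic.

Step 1 — sample mean vector:
  mean(X_1) = (7 + 6 + 3 + 2) / 4 = 18/4 = 4.5
  mean(X_2) = (8 + 2 + 9 + 3) / 4 = 22/4 = 5.5
  x̄ = (4.5, 5.5),  deviation x̄ - mu_0 = (4.5, 5.5) - (2, 1) = (2.5, 4.5).

Step 2 — sample covariance matrix, S[i,j] = (1/(n-1)) · Σ_k (x_{k,i} - mean_i) · (x_{k,j} - mean_j), divisor n-1 = 3:
  S[X_1,X_1] = ((2.5)·(2.5) + (1.5)·(1.5) + (-1.5)·(-1.5) + (-2.5)·(-2.5)) / 3 = 17/3 = 5.6667
  S[X_1,X_2] = ((2.5)·(2.5) + (1.5)·(-3.5) + (-1.5)·(3.5) + (-2.5)·(-2.5)) / 3 = 2/3 = 0.6667
  S[X_2,X_2] = ((2.5)·(2.5) + (-3.5)·(-3.5) + (3.5)·(3.5) + (-2.5)·(-2.5)) / 3 = 37/3 = 12.3333
  S = [[5.6667, 0.6667],
 [0.6667, 12.3333]].

Step 3 — invert S. det(S) = 5.6667·12.3333 - (0.6667)² = 69.4444.
  S^{-1} = (1/det) · [[d, -b], [-b, a]] = [[0.1776, -0.0096],
 [-0.0096, 0.0816]].

Step 4 — quadratic form (x̄ - mu_0)^T · S^{-1} · (x̄ - mu_0):
  S^{-1} · (x̄ - mu_0) = (0.4008, 0.3432),
  (x̄ - mu_0)^T · [...] = (2.5)·(0.4008) + (4.5)·(0.3432) = 2.5464.

Step 5 — scale by n: T² = 4 · 2.5464 = 10.1856.

T² ≈ 10.1856


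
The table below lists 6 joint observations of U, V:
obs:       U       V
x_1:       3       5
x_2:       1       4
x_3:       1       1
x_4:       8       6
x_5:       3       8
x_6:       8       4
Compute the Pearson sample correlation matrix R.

Step 1 — column means:
  mean(U) = (3 + 1 + 1 + 8 + 3 + 8) / 6 = 24/6 = 4
  mean(V) = (5 + 4 + 1 + 6 + 8 + 4) / 6 = 28/6 = 4.6667

Step 2 — sample variances and covariances s[i,j] = (1/(n-1)) · Σ_k (x_{k,i} - mean_i) · (x_{k,j} - mean_j), with n-1 = 5:
  s[U,U] = ((-1)·(-1) + (-3)·(-3) + (-3)·(-3) + (4)·(4) + (-1)·(-1) + (4)·(4)) / 5 = 52/5 = 10.4
  s[U,V] = ((-1)·(0.3333) + (-3)·(-0.6667) + (-3)·(-3.6667) + (4)·(1.3333) + (-1)·(3.3333) + (4)·(-0.6667)) / 5 = 12/5 = 2.4
  s[V,V] = ((0.3333)·(0.3333) + (-0.6667)·(-0.6667) + (-3.6667)·(-3.6667) + (1.3333)·(1.3333) + (3.3333)·(3.3333) + (-0.6667)·(-0.6667)) / 5 = 27.3333/5 = 5.4667
  Sample standard deviations s_i = √(s[i,i]):
  s(U) = √(10.4) = 3.2249
  s(V) = √(5.4667) = 2.3381

Step 3 — r_{ij} = s_{ij} / (s_i · s_j):
  r[U,U] = 1 (diagonal).
  r[U,V] = 2.4 / (3.2249 · 2.3381) = 2.4 / 7.5401 = 0.3183
  r[V,V] = 1 (diagonal).

R is symmetric with unit diagonal. Assembling:

R = [[1, 0.3183],
 [0.3183, 1]]


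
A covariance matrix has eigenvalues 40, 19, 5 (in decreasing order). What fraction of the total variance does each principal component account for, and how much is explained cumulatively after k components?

Step 1 — total variance = trace(Sigma) = Σ λ_i = 40 + 19 + 5 = 64.

Step 2 — fraction explained by component i = λ_i / Σ λ:
  PC1: 40/64 = 0.625
  PC2: 19/64 = 0.2969
  PC3: 5/64 = 0.0781

Step 3 — cumulative fraction after k components = (λ_1 + ... + λ_k) / Σ λ:
  k = 1: 40/64 = 0.625
  k = 2: (40 + 19)/64 = 59/64 = 0.9219
  k = 3: (40 + 19 + 5)/64 = 64/64 = 1

Summary (fraction, with percent):

explained: PC1 0.625 (62.5%), PC2 0.2969 (29.69%), PC3 0.0781 (7.81%);  cumulative: 0.625, 0.9219, 1


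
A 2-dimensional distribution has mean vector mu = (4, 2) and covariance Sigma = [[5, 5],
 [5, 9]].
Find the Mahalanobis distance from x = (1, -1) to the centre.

Step 1 — centre the observation: (x - mu) = (-3, -3).

Step 2 — invert Sigma. det(Sigma) = 5·9 - (5)² = 20.
  Sigma^{-1} = (1/det) · [[d, -b], [-b, a]] = [[0.45, -0.25],
 [-0.25, 0.25]].

Step 3 — form the quadratic (x - mu)^T · Sigma^{-1} · (x - mu):
  Sigma^{-1} · (x - mu) = (-0.6, 0).
  (x - mu)^T · [Sigma^{-1} · (x - mu)] = (-3)·(-0.6) + (-3)·(0) = 1.8.

Step 4 — take square root: d = √(1.8) ≈ 1.3416.

d(x, mu) = √(1.8) ≈ 1.3416


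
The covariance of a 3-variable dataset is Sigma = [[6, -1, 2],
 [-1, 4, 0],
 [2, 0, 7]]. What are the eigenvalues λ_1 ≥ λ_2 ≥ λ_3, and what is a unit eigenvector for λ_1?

Step 1 — characteristic polynomial p(λ) = det(λI - Sigma) = λ³ - tr·λ² + c_1·λ - det, where tr = trace, c_1 = sum of the principal 2×2 minors, det = det(Sigma):
  tr = 6 + 4 + 7 = 17,
  c_1 = (6·4 - (-1)²) + (6·7 - (2)²) + (4·7 - (0)²) = 23 + 38 + 28 = 89,
  det = 6·(4·7 - (0)²) - (-1)·((-1)·7 - (0)·(2)) + (2)·((-1)·(0) - 4·(2)) = 6·(28) - (-1)·(-7) + (2)·(-8) = 145.
  So p(λ) = λ³ - 17λ² + 89λ - 145.
Step 2 — look for an integer root (rational root theorem: any rational root is an integer divisor of 145). Testing λ = 5:
  p(5) = 125 - 425 + 445 - 145 = 0  ✓
  Dividing out (λ - 5): p(λ) = (λ - 5)(λ² - 12λ + 29).
Step 3 — remaining eigenvalues from the quadratic λ² - 12λ + 29 = 0:
  Δ = 12² - 4·29 = 144 - 116 = 28,  λ = (12 ± √28)/2 = (12 ± 5.2915)/2 ≈ 8.6458 or 3.3542.
  Sorted: λ_1 = 8.6458,  λ_2 = 5,  λ_3 = 3.3542  (check: sum = 17 = tr ✓).

Step 4 — unit eigenvector for λ_1 ≈ 8.6458: v spans the null space of (Sigma - λ_1 I), whose rows are
  r_1 = (-2.6458, -1, 2),  r_2 = (-1, -4.6458, 0),  r_3 = (2, 0, -1.6458).
  v is orthogonal to every row, so take v ∝ r_1 × r_2 = ((-1)·(0) - (2)·(-4.6458), (2)·(-1) - (-2.6458)·(0), (-2.6458)·(-4.6458) - (-1)·(-1)) ≈ (9.2915, -2, 11.2915).
  Let u = (9.2915, -2, 11.2915).
  ||u|| = √((9.2915)² + (-2)² + (11.2915)²) = √(217.8301) ≈ 14.7591,  v_1 = u/||u|| ≈ (0.6295, -0.1355, 0.7651) (||v_1|| = 1).

λ_1 = 8.6458,  λ_2 = 5,  λ_3 = 3.3542;  v_1 ≈ (0.6295, -0.1355, 0.7651)


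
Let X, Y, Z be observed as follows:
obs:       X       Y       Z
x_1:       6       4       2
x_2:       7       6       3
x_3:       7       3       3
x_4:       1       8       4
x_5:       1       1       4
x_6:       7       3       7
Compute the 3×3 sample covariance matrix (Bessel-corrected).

Step 1 — column means:
  mean(X) = (6 + 7 + 7 + 1 + 1 + 7) / 6 = 29/6 = 4.8333
  mean(Y) = (4 + 6 + 3 + 8 + 1 + 3) / 6 = 25/6 = 4.1667
  mean(Z) = (2 + 3 + 3 + 4 + 4 + 7) / 6 = 23/6 = 3.8333

Step 2 — sample covariance S[i,j] = (1/(n-1)) · Σ_k (x_{k,i} - mean_i) · (x_{k,j} - mean_j), with n-1 = 5.
  S[X,X] = ((1.1667)·(1.1667) + (2.1667)·(2.1667) + (2.1667)·(2.1667) + (-3.8333)·(-3.8333) + (-3.8333)·(-3.8333) + (2.1667)·(2.1667)) / 5 = 44.8333/5 = 8.9667
  S[X,Y] = ((1.1667)·(-0.1667) + (2.1667)·(1.8333) + (2.1667)·(-1.1667) + (-3.8333)·(3.8333) + (-3.8333)·(-3.1667) + (2.1667)·(-1.1667)) / 5 = -3.8333/5 = -0.7667
  S[X,Z] = ((1.1667)·(-1.8333) + (2.1667)·(-0.8333) + (2.1667)·(-0.8333) + (-3.8333)·(0.1667) + (-3.8333)·(0.1667) + (2.1667)·(3.1667)) / 5 = -0.1667/5 = -0.0333
  S[Y,Y] = ((-0.1667)·(-0.1667) + (1.8333)·(1.8333) + (-1.1667)·(-1.1667) + (3.8333)·(3.8333) + (-3.1667)·(-3.1667) + (-1.1667)·(-1.1667)) / 5 = 30.8333/5 = 6.1667
  S[Y,Z] = ((-0.1667)·(-1.8333) + (1.8333)·(-0.8333) + (-1.1667)·(-0.8333) + (3.8333)·(0.1667) + (-3.1667)·(0.1667) + (-1.1667)·(3.1667)) / 5 = -3.8333/5 = -0.7667
  S[Z,Z] = ((-1.8333)·(-1.8333) + (-0.8333)·(-0.8333) + (-0.8333)·(-0.8333) + (0.1667)·(0.1667) + (0.1667)·(0.1667) + (3.1667)·(3.1667)) / 5 = 14.8333/5 = 2.9667

S is symmetric (S[j,i] = S[i,j]). Assembling:

S = [[8.9667, -0.7667, -0.0333],
 [-0.7667, 6.1667, -0.7667],
 [-0.0333, -0.7667, 2.9667]]


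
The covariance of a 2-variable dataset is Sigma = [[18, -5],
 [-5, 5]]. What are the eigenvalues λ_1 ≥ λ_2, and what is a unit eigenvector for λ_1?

Step 1 — characteristic polynomial of 2×2 Sigma:
  det(Sigma - λI) = λ² - trace · λ + det = 0.
  trace = 18 + 5 = 23, det = 18·5 - (-5)² = 65.
Step 2 — discriminant:
  Δ = trace² - 4·det = 529 - 260 = 269.
Step 3 — eigenvalues:
  λ = (trace ± √Δ)/2 = (23 ± 16.4012)/2,
  λ_1 = 19.7006,  λ_2 = 3.2994.

Step 4 — unit eigenvector for λ_1: solve (Sigma - λ_1 I)v = 0. First row:
  (18 - 19.7006)·v_x + (-5)·v_y = 0, i.e. (-1.7006)·v_x + (-5)·v_y = 0,
  so v ∝ (b, λ_1 - a) = (-5, 1.7006); multiply by -1 so the first entry is positive: u = (5, -1.7006).
  ||u|| = √((5)² + (-1.7006)²) = √(27.8921) ≈ 5.2813,
  v_1 = u/||u|| ≈ (0.9467, -0.322) (||v_1|| = 1).

λ_1 = 19.7006,  λ_2 = 3.2994;  v_1 ≈ (0.9467, -0.322)


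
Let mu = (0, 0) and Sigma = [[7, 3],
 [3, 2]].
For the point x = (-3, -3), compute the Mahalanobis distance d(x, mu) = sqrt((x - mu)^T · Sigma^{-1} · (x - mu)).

Step 1 — centre the observation: (x - mu) = (-3, -3).

Step 2 — invert Sigma. det(Sigma) = 7·2 - (3)² = 5.
  Sigma^{-1} = (1/det) · [[d, -b], [-b, a]] = [[0.4, -0.6],
 [-0.6, 1.4]].

Step 3 — form the quadratic (x - mu)^T · Sigma^{-1} · (x - mu):
  Sigma^{-1} · (x - mu) = (0.6, -2.4).
  (x - mu)^T · [Sigma^{-1} · (x - mu)] = (-3)·(0.6) + (-3)·(-2.4) = 5.4.

Step 4 — take square root: d = √(5.4) ≈ 2.3238.

d(x, mu) = √(5.4) ≈ 2.3238


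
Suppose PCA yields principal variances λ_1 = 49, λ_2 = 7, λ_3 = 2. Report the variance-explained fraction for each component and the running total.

Step 1 — total variance = trace(Sigma) = Σ λ_i = 49 + 7 + 2 = 58.

Step 2 — fraction explained by component i = λ_i / Σ λ:
  PC1: 49/58 = 0.8448
  PC2: 7/58 = 0.1207
  PC3: 2/58 = 0.0345

Step 3 — cumulative fraction after k components = (λ_1 + ... + λ_k) / Σ λ:
  k = 1: 49/58 = 0.8448
  k = 2: (49 + 7)/58 = 56/58 = 0.9655
  k = 3: (49 + 7 + 2)/58 = 58/58 = 1

Summary (fraction, with percent):

explained: PC1 0.8448 (84.48%), PC2 0.1207 (12.07%), PC3 0.0345 (3.45%);  cumulative: 0.8448, 0.9655, 1


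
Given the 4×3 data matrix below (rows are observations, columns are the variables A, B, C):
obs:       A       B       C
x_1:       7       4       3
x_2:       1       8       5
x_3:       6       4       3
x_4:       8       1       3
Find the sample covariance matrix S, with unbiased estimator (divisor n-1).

Step 1 — column means:
  mean(A) = (7 + 1 + 6 + 8) / 4 = 22/4 = 5.5
  mean(B) = (4 + 8 + 4 + 1) / 4 = 17/4 = 4.25
  mean(C) = (3 + 5 + 3 + 3) / 4 = 14/4 = 3.5

Step 2 — sample covariance S[i,j] = (1/(n-1)) · Σ_k (x_{k,i} - mean_i) · (x_{k,j} - mean_j), with n-1 = 3.
  S[A,A] = ((1.5)·(1.5) + (-4.5)·(-4.5) + (0.5)·(0.5) + (2.5)·(2.5)) / 3 = 29/3 = 9.6667
  S[A,B] = ((1.5)·(-0.25) + (-4.5)·(3.75) + (0.5)·(-0.25) + (2.5)·(-3.25)) / 3 = -25.5/3 = -8.5
  S[A,C] = ((1.5)·(-0.5) + (-4.5)·(1.5) + (0.5)·(-0.5) + (2.5)·(-0.5)) / 3 = -9/3 = -3
  S[B,B] = ((-0.25)·(-0.25) + (3.75)·(3.75) + (-0.25)·(-0.25) + (-3.25)·(-3.25)) / 3 = 24.75/3 = 8.25
  S[B,C] = ((-0.25)·(-0.5) + (3.75)·(1.5) + (-0.25)·(-0.5) + (-3.25)·(-0.5)) / 3 = 7.5/3 = 2.5
  S[C,C] = ((-0.5)·(-0.5) + (1.5)·(1.5) + (-0.5)·(-0.5) + (-0.5)·(-0.5)) / 3 = 3/3 = 1

S is symmetric (S[j,i] = S[i,j]). Assembling:

S = [[9.6667, -8.5, -3],
 [-8.5, 8.25, 2.5],
 [-3, 2.5, 1]]


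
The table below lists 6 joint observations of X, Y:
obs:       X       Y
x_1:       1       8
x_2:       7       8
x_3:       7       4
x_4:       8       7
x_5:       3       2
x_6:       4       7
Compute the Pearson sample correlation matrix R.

Step 1 — column means:
  mean(X) = (1 + 7 + 7 + 8 + 3 + 4) / 6 = 30/6 = 5
  mean(Y) = (8 + 8 + 4 + 7 + 2 + 7) / 6 = 36/6 = 6

Step 2 — sample variances and covariances s[i,j] = (1/(n-1)) · Σ_k (x_{k,i} - mean_i) · (x_{k,j} - mean_j), with n-1 = 5:
  s[X,X] = ((-4)·(-4) + (2)·(2) + (2)·(2) + (3)·(3) + (-2)·(-2) + (-1)·(-1)) / 5 = 38/5 = 7.6
  s[X,Y] = ((-4)·(2) + (2)·(2) + (2)·(-2) + (3)·(1) + (-2)·(-4) + (-1)·(1)) / 5 = 2/5 = 0.4
  s[Y,Y] = ((2)·(2) + (2)·(2) + (-2)·(-2) + (1)·(1) + (-4)·(-4) + (1)·(1)) / 5 = 30/5 = 6
  Sample standard deviations s_i = √(s[i,i]):
  s(X) = √(7.6) = 2.7568
  s(Y) = √(6) = 2.4495

Step 3 — r_{ij} = s_{ij} / (s_i · s_j):
  r[X,X] = 1 (diagonal).
  r[X,Y] = 0.4 / (2.7568 · 2.4495) = 0.4 / 6.7528 = 0.0592
  r[Y,Y] = 1 (diagonal).

R is symmetric with unit diagonal. Assembling:

R = [[1, 0.0592],
 [0.0592, 1]]


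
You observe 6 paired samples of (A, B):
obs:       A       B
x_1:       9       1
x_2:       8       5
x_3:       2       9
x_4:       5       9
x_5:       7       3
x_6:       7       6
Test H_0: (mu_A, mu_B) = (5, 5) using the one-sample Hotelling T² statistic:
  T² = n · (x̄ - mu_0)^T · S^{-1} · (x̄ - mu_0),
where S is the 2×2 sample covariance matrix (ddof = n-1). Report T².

Step 1 — sample mean vector:
  mean(A) = (9 + 8 + 2 + 5 + 7 + 7) / 6 = 38/6 = 6.3333
  mean(B) = (1 + 5 + 9 + 9 + 3 + 6) / 6 = 33/6 = 5.5
  x̄ = (6.3333, 5.5),  deviation x̄ - mu_0 = (6.3333, 5.5) - (5, 5) = (1.3333, 0.5).

Step 2 — sample covariance matrix, S[i,j] = (1/(n-1)) · Σ_k (x_{k,i} - mean_i) · (x_{k,j} - mean_j), divisor n-1 = 5:
  S[A,A] = ((2.6667)·(2.6667) + (1.6667)·(1.6667) + (-4.3333)·(-4.3333) + (-1.3333)·(-1.3333) + (0.6667)·(0.6667) + (0.6667)·(0.6667)) / 5 = 31.3333/5 = 6.2667
  S[A,B] = ((2.6667)·(-4.5) + (1.6667)·(-0.5) + (-4.3333)·(3.5) + (-1.3333)·(3.5) + (0.6667)·(-2.5) + (0.6667)·(0.5)) / 5 = -34/5 = -6.8
  S[B,B] = ((-4.5)·(-4.5) + (-0.5)·(-0.5) + (3.5)·(3.5) + (3.5)·(3.5) + (-2.5)·(-2.5) + (0.5)·(0.5)) / 5 = 51.5/5 = 10.3
  S = [[6.2667, -6.8],
 [-6.8, 10.3]].

Step 3 — invert S. det(S) = 6.2667·10.3 - (-6.8)² = 18.3067.
  S^{-1} = (1/det) · [[d, -b], [-b, a]] = [[0.5626, 0.3714],
 [0.3714, 0.3423]].

Step 4 — quadratic form (x̄ - mu_0)^T · S^{-1} · (x̄ - mu_0):
  S^{-1} · (x̄ - mu_0) = (0.9359, 0.6664),
  (x̄ - mu_0)^T · [...] = (1.3333)·(0.9359) + (0.5)·(0.6664) = 1.5811.

Step 5 — scale by n: T² = 6 · 1.5811 = 9.4865.

T² ≈ 9.4865


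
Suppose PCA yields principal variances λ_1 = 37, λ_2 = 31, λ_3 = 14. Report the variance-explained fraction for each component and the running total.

Step 1 — total variance = trace(Sigma) = Σ λ_i = 37 + 31 + 14 = 82.

Step 2 — fraction explained by component i = λ_i / Σ λ:
  PC1: 37/82 = 0.4512
  PC2: 31/82 = 0.378
  PC3: 14/82 = 0.1707

Step 3 — cumulative fraction after k components = (λ_1 + ... + λ_k) / Σ λ:
  k = 1: 37/82 = 0.4512
  k = 2: (37 + 31)/82 = 68/82 = 0.8293
  k = 3: (37 + 31 + 14)/82 = 82/82 = 1

Summary (fraction, with percent):

explained: PC1 0.4512 (45.12%), PC2 0.378 (37.8%), PC3 0.1707 (17.07%);  cumulative: 0.4512, 0.8293, 1


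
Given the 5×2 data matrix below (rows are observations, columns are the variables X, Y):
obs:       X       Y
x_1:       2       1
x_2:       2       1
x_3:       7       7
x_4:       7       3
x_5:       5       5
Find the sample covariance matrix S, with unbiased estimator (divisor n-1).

Step 1 — column means:
  mean(X) = (2 + 2 + 7 + 7 + 5) / 5 = 23/5 = 4.6
  mean(Y) = (1 + 1 + 7 + 3 + 5) / 5 = 17/5 = 3.4

Step 2 — sample covariance S[i,j] = (1/(n-1)) · Σ_k (x_{k,i} - mean_i) · (x_{k,j} - mean_j), with n-1 = 4.
  S[X,X] = ((-2.6)·(-2.6) + (-2.6)·(-2.6) + (2.4)·(2.4) + (2.4)·(2.4) + (0.4)·(0.4)) / 4 = 25.2/4 = 6.3
  S[X,Y] = ((-2.6)·(-2.4) + (-2.6)·(-2.4) + (2.4)·(3.6) + (2.4)·(-0.4) + (0.4)·(1.6)) / 4 = 20.8/4 = 5.2
  S[Y,Y] = ((-2.4)·(-2.4) + (-2.4)·(-2.4) + (3.6)·(3.6) + (-0.4)·(-0.4) + (1.6)·(1.6)) / 4 = 27.2/4 = 6.8

S is symmetric (S[j,i] = S[i,j]). Assembling:

S = [[6.3, 5.2],
 [5.2, 6.8]]


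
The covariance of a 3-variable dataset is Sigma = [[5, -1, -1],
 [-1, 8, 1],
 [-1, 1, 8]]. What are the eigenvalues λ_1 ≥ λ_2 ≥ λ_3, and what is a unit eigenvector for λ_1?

Step 1 — characteristic polynomial p(λ) = det(λI - Sigma) = λ³ - tr·λ² + c_1·λ - det, where tr = trace, c_1 = sum of the principal 2×2 minors, det = det(Sigma):
  tr = 5 + 8 + 8 = 21,
  c_1 = (5·8 - (-1)²) + (5·8 - (-1)²) + (8·8 - (1)²) = 39 + 39 + 63 = 141,
  det = 5·(8·8 - (1)²) - (-1)·((-1)·8 - (1)·(-1)) + (-1)·((-1)·(1) - 8·(-1)) = 5·(63) - (-1)·(-7) + (-1)·(7) = 301.
  So p(λ) = λ³ - 21λ² + 141λ - 301.
Step 2 — look for an integer root (rational root theorem: any rational root is an integer divisor of 301). Testing λ = 7:
  p(7) = 343 - 1029 + 987 - 301 = 0  ✓
  Dividing out (λ - 7): p(λ) = (λ - 7)(λ² - 14λ + 43).
Step 3 — remaining eigenvalues from the quadratic λ² - 14λ + 43 = 0:
  Δ = 14² - 4·43 = 196 - 172 = 24,  λ = (14 ± √24)/2 = (14 ± 4.899)/2 ≈ 9.4495 or 4.5505.
  Sorted: λ_1 = 9.4495,  λ_2 = 7,  λ_3 = 4.5505  (check: sum = 21 = tr ✓).

Step 4 — unit eigenvector for λ_1 ≈ 9.4495: v spans the null space of (Sigma - λ_1 I), whose rows are
  r_1 = (-4.4495, -1, -1),  r_2 = (-1, -1.4495, 1),  r_3 = (-1, 1, -1.4495).
  v is orthogonal to every row, so take v ∝ r_1 × r_2 = ((-1)·(1) - (-1)·(-1.4495), (-1)·(-1) - (-4.4495)·(1), (-4.4495)·(-1.4495) - (-1)·(-1)) ≈ (-2.4495, 5.4495, 5.4495).
  Rescale (multiply by -1 so the first nonzero entry is positive): u = (2.4495, -5.4495, -5.4495).
  ||u|| = √((2.4495)² + (-5.4495)² + (-5.4495)²) = √(65.3939) ≈ 8.0866,  v_1 = u/||u|| ≈ (0.3029, -0.6739, -0.6739) (||v_1|| = 1).

λ_1 = 9.4495,  λ_2 = 7,  λ_3 = 4.5505;  v_1 ≈ (0.3029, -0.6739, -0.6739)


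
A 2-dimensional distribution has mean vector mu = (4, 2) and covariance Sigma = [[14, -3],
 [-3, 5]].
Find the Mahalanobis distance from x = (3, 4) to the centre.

Step 1 — centre the observation: (x - mu) = (-1, 2).

Step 2 — invert Sigma. det(Sigma) = 14·5 - (-3)² = 61.
  Sigma^{-1} = (1/det) · [[d, -b], [-b, a]] = [[0.082, 0.0492],
 [0.0492, 0.2295]].

Step 3 — form the quadratic (x - mu)^T · Sigma^{-1} · (x - mu):
  Sigma^{-1} · (x - mu) = (0.0164, 0.4098).
  (x - mu)^T · [Sigma^{-1} · (x - mu)] = (-1)·(0.0164) + (2)·(0.4098) = 0.8033.

Step 4 — take square root: d = √(0.8033) ≈ 0.8963.

d(x, mu) = √(0.8033) ≈ 0.8963


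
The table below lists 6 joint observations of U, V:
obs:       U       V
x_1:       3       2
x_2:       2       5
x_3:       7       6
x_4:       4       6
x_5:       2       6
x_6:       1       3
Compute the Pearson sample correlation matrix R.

Step 1 — column means:
  mean(U) = (3 + 2 + 7 + 4 + 2 + 1) / 6 = 19/6 = 3.1667
  mean(V) = (2 + 5 + 6 + 6 + 6 + 3) / 6 = 28/6 = 4.6667

Step 2 — sample variances and covariances s[i,j] = (1/(n-1)) · Σ_k (x_{k,i} - mean_i) · (x_{k,j} - mean_j), with n-1 = 5:
  s[U,U] = ((-0.1667)·(-0.1667) + (-1.1667)·(-1.1667) + (3.8333)·(3.8333) + (0.8333)·(0.8333) + (-1.1667)·(-1.1667) + (-2.1667)·(-2.1667)) / 5 = 22.8333/5 = 4.5667
  s[U,V] = ((-0.1667)·(-2.6667) + (-1.1667)·(0.3333) + (3.8333)·(1.3333) + (0.8333)·(1.3333) + (-1.1667)·(1.3333) + (-2.1667)·(-1.6667)) / 5 = 8.3333/5 = 1.6667
  s[V,V] = ((-2.6667)·(-2.6667) + (0.3333)·(0.3333) + (1.3333)·(1.3333) + (1.3333)·(1.3333) + (1.3333)·(1.3333) + (-1.6667)·(-1.6667)) / 5 = 15.3333/5 = 3.0667
  Sample standard deviations s_i = √(s[i,i]):
  s(U) = √(4.5667) = 2.137
  s(V) = √(3.0667) = 1.7512

Step 3 — r_{ij} = s_{ij} / (s_i · s_j):
  r[U,U] = 1 (diagonal).
  r[U,V] = 1.6667 / (2.137 · 1.7512) = 1.6667 / 3.7423 = 0.4454
  r[V,V] = 1 (diagonal).

R is symmetric with unit diagonal. Assembling:

R = [[1, 0.4454],
 [0.4454, 1]]


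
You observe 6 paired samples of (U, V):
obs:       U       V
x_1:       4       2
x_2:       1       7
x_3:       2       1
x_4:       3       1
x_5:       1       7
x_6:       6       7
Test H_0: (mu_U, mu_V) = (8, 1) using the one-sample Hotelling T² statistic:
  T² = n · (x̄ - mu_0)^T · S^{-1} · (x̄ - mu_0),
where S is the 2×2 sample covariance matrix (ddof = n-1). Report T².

Step 1 — sample mean vector:
  mean(U) = (4 + 1 + 2 + 3 + 1 + 6) / 6 = 17/6 = 2.8333
  mean(V) = (2 + 7 + 1 + 1 + 7 + 7) / 6 = 25/6 = 4.1667
  x̄ = (2.8333, 4.1667),  deviation x̄ - mu_0 = (2.8333, 4.1667) - (8, 1) = (-5.1667, 3.1667).

Step 2 — sample covariance matrix, S[i,j] = (1/(n-1)) · Σ_k (x_{k,i} - mean_i) · (x_{k,j} - mean_j), divisor n-1 = 5:
  S[U,U] = ((1.1667)·(1.1667) + (-1.8333)·(-1.8333) + (-0.8333)·(-0.8333) + (0.1667)·(0.1667) + (-1.8333)·(-1.8333) + (3.1667)·(3.1667)) / 5 = 18.8333/5 = 3.7667
  S[U,V] = ((1.1667)·(-2.1667) + (-1.8333)·(2.8333) + (-0.8333)·(-3.1667) + (0.1667)·(-3.1667) + (-1.8333)·(2.8333) + (3.1667)·(2.8333)) / 5 = -1.8333/5 = -0.3667
  S[V,V] = ((-2.1667)·(-2.1667) + (2.8333)·(2.8333) + (-3.1667)·(-3.1667) + (-3.1667)·(-3.1667) + (2.8333)·(2.8333) + (2.8333)·(2.8333)) / 5 = 48.8333/5 = 9.7667
  S = [[3.7667, -0.3667],
 [-0.3667, 9.7667]].

Step 3 — invert S. det(S) = 3.7667·9.7667 - (-0.3667)² = 36.6533.
  S^{-1} = (1/det) · [[d, -b], [-b, a]] = [[0.2665, 0.01],
 [0.01, 0.1028]].

Step 4 — quadratic form (x̄ - mu_0)^T · S^{-1} · (x̄ - mu_0):
  S^{-1} · (x̄ - mu_0) = (-1.345, 0.2737),
  (x̄ - mu_0)^T · [...] = (-5.1667)·(-1.345) + (3.1667)·(0.2737) = 7.8162.

Step 5 — scale by n: T² = 6 · 7.8162 = 46.8971.

T² ≈ 46.8971


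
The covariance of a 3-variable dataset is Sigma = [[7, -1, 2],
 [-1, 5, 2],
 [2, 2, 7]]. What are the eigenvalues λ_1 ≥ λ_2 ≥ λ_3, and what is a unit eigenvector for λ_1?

Step 1 — characteristic polynomial p(λ) = det(λI - Sigma) = λ³ - tr·λ² + c_1·λ - det, where tr = trace, c_1 = sum of the principal 2×2 minors, det = det(Sigma):
  tr = 7 + 5 + 7 = 19,
  c_1 = (7·5 - (-1)²) + (7·7 - (2)²) + (5·7 - (2)²) = 34 + 45 + 31 = 110,
  det = 7·(5·7 - (2)²) - (-1)·((-1)·7 - (2)·(2)) + (2)·((-1)·(2) - 5·(2)) = 7·(31) - (-1)·(-11) + (2)·(-12) = 182.
  So p(λ) = λ³ - 19λ² + 110λ - 182.
Step 2 — look for an integer root (rational root theorem: any rational root is an integer divisor of 182). Testing λ = 7:
  p(7) = 343 - 931 + 770 - 182 = 0  ✓
  Dividing out (λ - 7): p(λ) = (λ - 7)(λ² - 12λ + 26).
Step 3 — remaining eigenvalues from the quadratic λ² - 12λ + 26 = 0:
  Δ = 12² - 4·26 = 144 - 104 = 40,  λ = (12 ± √40)/2 = (12 ± 6.3246)/2 ≈ 9.1623 or 2.8377.
  Sorted: λ_1 = 9.1623,  λ_2 = 7,  λ_3 = 2.8377  (check: sum = 19 = tr ✓).

Step 4 — unit eigenvector for λ_1 ≈ 9.1623: v spans the null space of (Sigma - λ_1 I), whose rows are
  r_1 = (-2.1623, -1, 2),  r_2 = (-1, -4.1623, 2),  r_3 = (2, 2, -2.1623).
  v is orthogonal to every row, so take v ∝ r_1 × r_2 = ((-1)·(2) - (2)·(-4.1623), (2)·(-1) - (-2.1623)·(2), (-2.1623)·(-4.1623) - (-1)·(-1)) ≈ (6.3246, 2.3246, 8).
  Let u = (6.3246, 2.3246, 8).
  ||u|| = √((6.3246)² + (2.3246)² + (8)²) = √(109.4036) ≈ 10.4596,  v_1 = u/||u|| ≈ (0.6047, 0.2222, 0.7648) (||v_1|| = 1).

λ_1 = 9.1623,  λ_2 = 7,  λ_3 = 2.8377;  v_1 ≈ (0.6047, 0.2222, 0.7648)


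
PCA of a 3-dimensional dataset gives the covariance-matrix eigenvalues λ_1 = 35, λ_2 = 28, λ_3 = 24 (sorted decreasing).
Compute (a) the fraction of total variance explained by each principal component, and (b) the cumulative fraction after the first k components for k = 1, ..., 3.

Step 1 — total variance = trace(Sigma) = Σ λ_i = 35 + 28 + 24 = 87.

Step 2 — fraction explained by component i = λ_i / Σ λ:
  PC1: 35/87 = 0.4023
  PC2: 28/87 = 0.3218
  PC3: 24/87 = 0.2759

Step 3 — cumulative fraction after k components = (λ_1 + ... + λ_k) / Σ λ:
  k = 1: 35/87 = 0.4023
  k = 2: (35 + 28)/87 = 63/87 = 0.7241
  k = 3: (35 + 28 + 24)/87 = 87/87 = 1

Summary (fraction, with percent):

explained: PC1 0.4023 (40.23%), PC2 0.3218 (32.18%), PC3 0.2759 (27.59%);  cumulative: 0.4023, 0.7241, 1


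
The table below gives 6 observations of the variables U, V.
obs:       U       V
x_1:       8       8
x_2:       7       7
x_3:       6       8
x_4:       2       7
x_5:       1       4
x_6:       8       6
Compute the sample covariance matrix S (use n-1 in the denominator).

Step 1 — column means:
  mean(U) = (8 + 7 + 6 + 2 + 1 + 8) / 6 = 32/6 = 5.3333
  mean(V) = (8 + 7 + 8 + 7 + 4 + 6) / 6 = 40/6 = 6.6667

Step 2 — sample covariance S[i,j] = (1/(n-1)) · Σ_k (x_{k,i} - mean_i) · (x_{k,j} - mean_j), with n-1 = 5.
  S[U,U] = ((2.6667)·(2.6667) + (1.6667)·(1.6667) + (0.6667)·(0.6667) + (-3.3333)·(-3.3333) + (-4.3333)·(-4.3333) + (2.6667)·(2.6667)) / 5 = 47.3333/5 = 9.4667
  S[U,V] = ((2.6667)·(1.3333) + (1.6667)·(0.3333) + (0.6667)·(1.3333) + (-3.3333)·(0.3333) + (-4.3333)·(-2.6667) + (2.6667)·(-0.6667)) / 5 = 13.6667/5 = 2.7333
  S[V,V] = ((1.3333)·(1.3333) + (0.3333)·(0.3333) + (1.3333)·(1.3333) + (0.3333)·(0.3333) + (-2.6667)·(-2.6667) + (-0.6667)·(-0.6667)) / 5 = 11.3333/5 = 2.2667

S is symmetric (S[j,i] = S[i,j]). Assembling:

S = [[9.4667, 2.7333],
 [2.7333, 2.2667]]


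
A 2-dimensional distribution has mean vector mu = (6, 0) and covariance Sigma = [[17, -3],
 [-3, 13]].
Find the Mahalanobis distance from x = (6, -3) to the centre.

Step 1 — centre the observation: (x - mu) = (0, -3).

Step 2 — invert Sigma. det(Sigma) = 17·13 - (-3)² = 212.
  Sigma^{-1} = (1/det) · [[d, -b], [-b, a]] = [[0.0613, 0.0142],
 [0.0142, 0.0802]].

Step 3 — form the quadratic (x - mu)^T · Sigma^{-1} · (x - mu):
  Sigma^{-1} · (x - mu) = (-0.0425, -0.2406).
  (x - mu)^T · [Sigma^{-1} · (x - mu)] = (0)·(-0.0425) + (-3)·(-0.2406) = 0.7217.

Step 4 — take square root: d = √(0.7217) ≈ 0.8495.

d(x, mu) = √(0.7217) ≈ 0.8495


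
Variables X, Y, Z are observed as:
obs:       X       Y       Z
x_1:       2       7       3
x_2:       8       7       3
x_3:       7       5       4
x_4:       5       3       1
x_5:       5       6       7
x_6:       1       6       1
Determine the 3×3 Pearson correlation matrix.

Step 1 — column means:
  mean(X) = (2 + 8 + 7 + 5 + 5 + 1) / 6 = 28/6 = 4.6667
  mean(Y) = (7 + 7 + 5 + 3 + 6 + 6) / 6 = 34/6 = 5.6667
  mean(Z) = (3 + 3 + 4 + 1 + 7 + 1) / 6 = 19/6 = 3.1667

Step 2 — sample variances and covariances s[i,j] = (1/(n-1)) · Σ_k (x_{k,i} - mean_i) · (x_{k,j} - mean_j), with n-1 = 5:
  s[X,X] = ((-2.6667)·(-2.6667) + (3.3333)·(3.3333) + (2.3333)·(2.3333) + (0.3333)·(0.3333) + (0.3333)·(0.3333) + (-3.6667)·(-3.6667)) / 5 = 37.3333/5 = 7.4667
  s[X,Y] = ((-2.6667)·(1.3333) + (3.3333)·(1.3333) + (2.3333)·(-0.6667) + (0.3333)·(-2.6667) + (0.3333)·(0.3333) + (-3.6667)·(0.3333)) / 5 = -2.6667/5 = -0.5333
  s[X,Z] = ((-2.6667)·(-0.1667) + (3.3333)·(-0.1667) + (2.3333)·(0.8333) + (0.3333)·(-2.1667) + (0.3333)·(3.8333) + (-3.6667)·(-2.1667)) / 5 = 10.3333/5 = 2.0667
  s[Y,Y] = ((1.3333)·(1.3333) + (1.3333)·(1.3333) + (-0.6667)·(-0.6667) + (-2.6667)·(-2.6667) + (0.3333)·(0.3333) + (0.3333)·(0.3333)) / 5 = 11.3333/5 = 2.2667
  s[Y,Z] = ((1.3333)·(-0.1667) + (1.3333)·(-0.1667) + (-0.6667)·(0.8333) + (-2.6667)·(-2.1667) + (0.3333)·(3.8333) + (0.3333)·(-2.1667)) / 5 = 5.3333/5 = 1.0667
  s[Z,Z] = ((-0.1667)·(-0.1667) + (-0.1667)·(-0.1667) + (0.8333)·(0.8333) + (-2.1667)·(-2.1667) + (3.8333)·(3.8333) + (-2.1667)·(-2.1667)) / 5 = 24.8333/5 = 4.9667
  Sample standard deviations s_i = √(s[i,i]):
  s(X) = √(7.4667) = 2.7325
  s(Y) = √(2.2667) = 1.5055
  s(Z) = √(4.9667) = 2.2286

Step 3 — r_{ij} = s_{ij} / (s_i · s_j):
  r[X,X] = 1 (diagonal).
  r[X,Y] = -0.5333 / (2.7325 · 1.5055) = -0.5333 / 4.1139 = -0.1296
  r[X,Z] = 2.0667 / (2.7325 · 2.2286) = 2.0667 / 6.0897 = 0.3394
  r[Y,Y] = 1 (diagonal).
  r[Y,Z] = 1.0667 / (1.5055 · 2.2286) = 1.0667 / 3.3553 = 0.3179
  r[Z,Z] = 1 (diagonal).

R is symmetric with unit diagonal. Assembling:

R = [[1, -0.1296, 0.3394],
 [-0.1296, 1, 0.3179],
 [0.3394, 0.3179, 1]]


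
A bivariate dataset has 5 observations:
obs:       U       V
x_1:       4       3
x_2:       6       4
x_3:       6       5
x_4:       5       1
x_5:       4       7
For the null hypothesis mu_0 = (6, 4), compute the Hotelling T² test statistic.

Step 1 — sample mean vector:
  mean(U) = (4 + 6 + 6 + 5 + 4) / 5 = 25/5 = 5
  mean(V) = (3 + 4 + 5 + 1 + 7) / 5 = 20/5 = 4
  x̄ = (5, 4),  deviation x̄ - mu_0 = (5, 4) - (6, 4) = (-1, 0).

Step 2 — sample covariance matrix, S[i,j] = (1/(n-1)) · Σ_k (x_{k,i} - mean_i) · (x_{k,j} - mean_j), divisor n-1 = 4:
  S[U,U] = ((-1)·(-1) + (1)·(1) + (1)·(1) + (0)·(0) + (-1)·(-1)) / 4 = 4/4 = 1
  S[U,V] = ((-1)·(-1) + (1)·(0) + (1)·(1) + (0)·(-3) + (-1)·(3)) / 4 = -1/4 = -0.25
  S[V,V] = ((-1)·(-1) + (0)·(0) + (1)·(1) + (-3)·(-3) + (3)·(3)) / 4 = 20/4 = 5
  S = [[1, -0.25],
 [-0.25, 5]].

Step 3 — invert S. det(S) = 1·5 - (-0.25)² = 4.9375.
  S^{-1} = (1/det) · [[d, -b], [-b, a]] = [[1.0127, 0.0506],
 [0.0506, 0.2025]].

Step 4 — quadratic form (x̄ - mu_0)^T · S^{-1} · (x̄ - mu_0):
  S^{-1} · (x̄ - mu_0) = (-1.0127, -0.0506),
  (x̄ - mu_0)^T · [...] = (-1)·(-1.0127) + (0)·(-0.0506) = 1.0127.

Step 5 — scale by n: T² = 5 · 1.0127 = 5.0633.

T² ≈ 5.0633


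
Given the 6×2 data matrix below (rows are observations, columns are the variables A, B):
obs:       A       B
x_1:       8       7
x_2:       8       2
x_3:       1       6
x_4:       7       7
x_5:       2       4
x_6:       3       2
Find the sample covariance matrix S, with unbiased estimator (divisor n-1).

Step 1 — column means:
  mean(A) = (8 + 8 + 1 + 7 + 2 + 3) / 6 = 29/6 = 4.8333
  mean(B) = (7 + 2 + 6 + 7 + 4 + 2) / 6 = 28/6 = 4.6667

Step 2 — sample covariance S[i,j] = (1/(n-1)) · Σ_k (x_{k,i} - mean_i) · (x_{k,j} - mean_j), with n-1 = 5.
  S[A,A] = ((3.1667)·(3.1667) + (3.1667)·(3.1667) + (-3.8333)·(-3.8333) + (2.1667)·(2.1667) + (-2.8333)·(-2.8333) + (-1.8333)·(-1.8333)) / 5 = 50.8333/5 = 10.1667
  S[A,B] = ((3.1667)·(2.3333) + (3.1667)·(-2.6667) + (-3.8333)·(1.3333) + (2.1667)·(2.3333) + (-2.8333)·(-0.6667) + (-1.8333)·(-2.6667)) / 5 = 5.6667/5 = 1.1333
  S[B,B] = ((2.3333)·(2.3333) + (-2.6667)·(-2.6667) + (1.3333)·(1.3333) + (2.3333)·(2.3333) + (-0.6667)·(-0.6667) + (-2.6667)·(-2.6667)) / 5 = 27.3333/5 = 5.4667

S is symmetric (S[j,i] = S[i,j]). Assembling:

S = [[10.1667, 1.1333],
 [1.1333, 5.4667]]


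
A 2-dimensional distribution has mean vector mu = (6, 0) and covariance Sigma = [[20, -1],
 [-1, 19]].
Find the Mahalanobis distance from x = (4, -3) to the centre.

Step 1 — centre the observation: (x - mu) = (-2, -3).

Step 2 — invert Sigma. det(Sigma) = 20·19 - (-1)² = 379.
  Sigma^{-1} = (1/det) · [[d, -b], [-b, a]] = [[0.0501, 0.0026],
 [0.0026, 0.0528]].

Step 3 — form the quadratic (x - mu)^T · Sigma^{-1} · (x - mu):
  Sigma^{-1} · (x - mu) = (-0.1082, -0.1636).
  (x - mu)^T · [Sigma^{-1} · (x - mu)] = (-2)·(-0.1082) + (-3)·(-0.1636) = 0.7071.

Step 4 — take square root: d = √(0.7071) ≈ 0.8409.

d(x, mu) = √(0.7071) ≈ 0.8409


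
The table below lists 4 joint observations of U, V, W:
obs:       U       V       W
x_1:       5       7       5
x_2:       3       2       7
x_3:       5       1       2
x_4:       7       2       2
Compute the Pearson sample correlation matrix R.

Step 1 — column means:
  mean(U) = (5 + 3 + 5 + 7) / 4 = 20/4 = 5
  mean(V) = (7 + 2 + 1 + 2) / 4 = 12/4 = 3
  mean(W) = (5 + 7 + 2 + 2) / 4 = 16/4 = 4

Step 2 — sample variances and covariances s[i,j] = (1/(n-1)) · Σ_k (x_{k,i} - mean_i) · (x_{k,j} - mean_j), with n-1 = 3:
  s[U,U] = ((0)·(0) + (-2)·(-2) + (0)·(0) + (2)·(2)) / 3 = 8/3 = 2.6667
  s[U,V] = ((0)·(4) + (-2)·(-1) + (0)·(-2) + (2)·(-1)) / 3 = 0/3 = 0
  s[U,W] = ((0)·(1) + (-2)·(3) + (0)·(-2) + (2)·(-2)) / 3 = -10/3 = -3.3333
  s[V,V] = ((4)·(4) + (-1)·(-1) + (-2)·(-2) + (-1)·(-1)) / 3 = 22/3 = 7.3333
  s[V,W] = ((4)·(1) + (-1)·(3) + (-2)·(-2) + (-1)·(-2)) / 3 = 7/3 = 2.3333
  s[W,W] = ((1)·(1) + (3)·(3) + (-2)·(-2) + (-2)·(-2)) / 3 = 18/3 = 6
  Sample standard deviations s_i = √(s[i,i]):
  s(U) = √(2.6667) = 1.633
  s(V) = √(7.3333) = 2.708
  s(W) = √(6) = 2.4495

Step 3 — r_{ij} = s_{ij} / (s_i · s_j):
  r[U,U] = 1 (diagonal).
  r[U,V] = 0 / (1.633 · 2.708) = 0 / 4.4222 = 0
  r[U,W] = -3.3333 / (1.633 · 2.4495) = -3.3333 / 4 = -0.8333
  r[V,V] = 1 (diagonal).
  r[V,W] = 2.3333 / (2.708 · 2.4495) = 2.3333 / 6.6332 = 0.3518
  r[W,W] = 1 (diagonal).

R is symmetric with unit diagonal. Assembling:

R = [[1, 0, -0.8333],
 [0, 1, 0.3518],
 [-0.8333, 0.3518, 1]]


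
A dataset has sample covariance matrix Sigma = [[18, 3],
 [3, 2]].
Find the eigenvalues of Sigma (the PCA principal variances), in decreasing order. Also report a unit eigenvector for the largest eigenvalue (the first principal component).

Step 1 — characteristic polynomial of 2×2 Sigma:
  det(Sigma - λI) = λ² - trace · λ + det = 0.
  trace = 18 + 2 = 20, det = 18·2 - (3)² = 27.
Step 2 — discriminant:
  Δ = trace² - 4·det = 400 - 108 = 292.
Step 3 — eigenvalues:
  λ = (trace ± √Δ)/2 = (20 ± 17.088)/2,
  λ_1 = 18.544,  λ_2 = 1.456.

Step 4 — unit eigenvector for λ_1: solve (Sigma - λ_1 I)v = 0. First row:
  (18 - 18.544)·v_x + (3)·v_y = 0, i.e. (-0.544)·v_x + (3)·v_y = 0,
  so v ∝ (b, λ_1 - a) = (3, 0.544) = u.
  ||u|| = √((3)² + (0.544)²) = √(9.2959) ≈ 3.0489,
  v_1 = u/||u|| ≈ (0.984, 0.1784) (||v_1|| = 1).

λ_1 = 18.544,  λ_2 = 1.456;  v_1 ≈ (0.984, 0.1784)


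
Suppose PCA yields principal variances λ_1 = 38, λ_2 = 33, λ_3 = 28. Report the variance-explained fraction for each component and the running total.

Step 1 — total variance = trace(Sigma) = Σ λ_i = 38 + 33 + 28 = 99.

Step 2 — fraction explained by component i = λ_i / Σ λ:
  PC1: 38/99 = 0.3838
  PC2: 33/99 = 0.3333
  PC3: 28/99 = 0.2828

Step 3 — cumulative fraction after k components = (λ_1 + ... + λ_k) / Σ λ:
  k = 1: 38/99 = 0.3838
  k = 2: (38 + 33)/99 = 71/99 = 0.7172
  k = 3: (38 + 33 + 28)/99 = 99/99 = 1

Summary (fraction, with percent):

explained: PC1 0.3838 (38.38%), PC2 0.3333 (33.33%), PC3 0.2828 (28.28%);  cumulative: 0.3838, 0.7172, 1


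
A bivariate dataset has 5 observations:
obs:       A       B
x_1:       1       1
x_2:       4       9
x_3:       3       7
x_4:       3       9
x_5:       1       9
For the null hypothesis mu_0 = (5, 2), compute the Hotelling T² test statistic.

Step 1 — sample mean vector:
  mean(A) = (1 + 4 + 3 + 3 + 1) / 5 = 12/5 = 2.4
  mean(B) = (1 + 9 + 7 + 9 + 9) / 5 = 35/5 = 7
  x̄ = (2.4, 7),  deviation x̄ - mu_0 = (2.4, 7) - (5, 2) = (-2.6, 5).

Step 2 — sample covariance matrix, S[i,j] = (1/(n-1)) · Σ_k (x_{k,i} - mean_i) · (x_{k,j} - mean_j), divisor n-1 = 4:
  S[A,A] = ((-1.4)·(-1.4) + (1.6)·(1.6) + (0.6)·(0.6) + (0.6)·(0.6) + (-1.4)·(-1.4)) / 4 = 7.2/4 = 1.8
  S[A,B] = ((-1.4)·(-6) + (1.6)·(2) + (0.6)·(0) + (0.6)·(2) + (-1.4)·(2)) / 4 = 10/4 = 2.5
  S[B,B] = ((-6)·(-6) + (2)·(2) + (0)·(0) + (2)·(2) + (2)·(2)) / 4 = 48/4 = 12
  S = [[1.8, 2.5],
 [2.5, 12]].

Step 3 — invert S. det(S) = 1.8·12 - (2.5)² = 15.35.
  S^{-1} = (1/det) · [[d, -b], [-b, a]] = [[0.7818, -0.1629],
 [-0.1629, 0.1173]].

Step 4 — quadratic form (x̄ - mu_0)^T · S^{-1} · (x̄ - mu_0):
  S^{-1} · (x̄ - mu_0) = (-2.8469, 1.0098),
  (x̄ - mu_0)^T · [...] = (-2.6)·(-2.8469) + (5)·(1.0098) = 12.4508.

Step 5 — scale by n: T² = 5 · 12.4508 = 62.2541.

T² ≈ 62.2541


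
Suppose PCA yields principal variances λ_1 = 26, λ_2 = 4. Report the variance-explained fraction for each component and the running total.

Step 1 — total variance = trace(Sigma) = Σ λ_i = 26 + 4 = 30.

Step 2 — fraction explained by component i = λ_i / Σ λ:
  PC1: 26/30 = 0.8667
  PC2: 4/30 = 0.1333

Step 3 — cumulative fraction after k components = (λ_1 + ... + λ_k) / Σ λ:
  k = 1: 26/30 = 0.8667
  k = 2: (26 + 4)/30 = 30/30 = 1

Summary (fraction, with percent):

explained: PC1 0.8667 (86.67%), PC2 0.1333 (13.33%);  cumulative: 0.8667, 1


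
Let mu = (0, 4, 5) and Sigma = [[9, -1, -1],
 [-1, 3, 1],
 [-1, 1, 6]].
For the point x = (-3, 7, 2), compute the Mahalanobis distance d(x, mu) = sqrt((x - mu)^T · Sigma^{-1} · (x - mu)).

Step 1 — centre the observation: (x - mu) = (-3, 3, -3).

Step 2 — invert Sigma (cofactor / det for 3×3, or solve directly):
  Sigma^{-1} = [[0.1164, 0.0342, 0.0137],
 [0.0342, 0.363, -0.0548],
 [0.0137, -0.0548, 0.1781]].

Step 3 — form the quadratic (x - mu)^T · Sigma^{-1} · (x - mu):
  Sigma^{-1} · (x - mu) = (-0.2877, 1.1507, -0.7397).
  (x - mu)^T · [Sigma^{-1} · (x - mu)] = (-3)·(-0.2877) + (3)·(1.1507) + (-3)·(-0.7397) = 6.5342.

Step 4 — take square root: d = √(6.5342) ≈ 2.5562.

d(x, mu) = √(6.5342) ≈ 2.5562


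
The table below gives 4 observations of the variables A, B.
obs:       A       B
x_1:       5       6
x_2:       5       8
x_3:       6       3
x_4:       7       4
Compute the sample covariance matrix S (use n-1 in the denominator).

Step 1 — column means:
  mean(A) = (5 + 5 + 6 + 7) / 4 = 23/4 = 5.75
  mean(B) = (6 + 8 + 3 + 4) / 4 = 21/4 = 5.25

Step 2 — sample covariance S[i,j] = (1/(n-1)) · Σ_k (x_{k,i} - mean_i) · (x_{k,j} - mean_j), with n-1 = 3.
  S[A,A] = ((-0.75)·(-0.75) + (-0.75)·(-0.75) + (0.25)·(0.25) + (1.25)·(1.25)) / 3 = 2.75/3 = 0.9167
  S[A,B] = ((-0.75)·(0.75) + (-0.75)·(2.75) + (0.25)·(-2.25) + (1.25)·(-1.25)) / 3 = -4.75/3 = -1.5833
  S[B,B] = ((0.75)·(0.75) + (2.75)·(2.75) + (-2.25)·(-2.25) + (-1.25)·(-1.25)) / 3 = 14.75/3 = 4.9167

S is symmetric (S[j,i] = S[i,j]). Assembling:

S = [[0.9167, -1.5833],
 [-1.5833, 4.9167]]


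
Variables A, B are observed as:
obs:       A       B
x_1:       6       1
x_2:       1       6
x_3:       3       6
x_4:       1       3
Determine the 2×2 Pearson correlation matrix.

Step 1 — column means:
  mean(A) = (6 + 1 + 3 + 1) / 4 = 11/4 = 2.75
  mean(B) = (1 + 6 + 6 + 3) / 4 = 16/4 = 4

Step 2 — sample variances and covariances s[i,j] = (1/(n-1)) · Σ_k (x_{k,i} - mean_i) · (x_{k,j} - mean_j), with n-1 = 3:
  s[A,A] = ((3.25)·(3.25) + (-1.75)·(-1.75) + (0.25)·(0.25) + (-1.75)·(-1.75)) / 3 = 16.75/3 = 5.5833
  s[A,B] = ((3.25)·(-3) + (-1.75)·(2) + (0.25)·(2) + (-1.75)·(-1)) / 3 = -11/3 = -3.6667
  s[B,B] = ((-3)·(-3) + (2)·(2) + (2)·(2) + (-1)·(-1)) / 3 = 18/3 = 6
  Sample standard deviations s_i = √(s[i,i]):
  s(A) = √(5.5833) = 2.3629
  s(B) = √(6) = 2.4495

Step 3 — r_{ij} = s_{ij} / (s_i · s_j):
  r[A,A] = 1 (diagonal).
  r[A,B] = -3.6667 / (2.3629 · 2.4495) = -3.6667 / 5.7879 = -0.6335
  r[B,B] = 1 (diagonal).

R is symmetric with unit diagonal. Assembling:

R = [[1, -0.6335],
 [-0.6335, 1]]


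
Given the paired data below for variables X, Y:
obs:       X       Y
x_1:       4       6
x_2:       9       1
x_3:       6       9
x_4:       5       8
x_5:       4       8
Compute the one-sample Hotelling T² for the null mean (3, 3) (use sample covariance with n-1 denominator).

Step 1 — sample mean vector:
  mean(X) = (4 + 9 + 6 + 5 + 4) / 5 = 28/5 = 5.6
  mean(Y) = (6 + 1 + 9 + 8 + 8) / 5 = 32/5 = 6.4
  x̄ = (5.6, 6.4),  deviation x̄ - mu_0 = (5.6, 6.4) - (3, 3) = (2.6, 3.4).

Step 2 — sample covariance matrix, S[i,j] = (1/(n-1)) · Σ_k (x_{k,i} - mean_i) · (x_{k,j} - mean_j), divisor n-1 = 4:
  S[X,X] = ((-1.6)·(-1.6) + (3.4)·(3.4) + (0.4)·(0.4) + (-0.6)·(-0.6) + (-1.6)·(-1.6)) / 4 = 17.2/4 = 4.3
  S[X,Y] = ((-1.6)·(-0.4) + (3.4)·(-5.4) + (0.4)·(2.6) + (-0.6)·(1.6) + (-1.6)·(1.6)) / 4 = -20.2/4 = -5.05
  S[Y,Y] = ((-0.4)·(-0.4) + (-5.4)·(-5.4) + (2.6)·(2.6) + (1.6)·(1.6) + (1.6)·(1.6)) / 4 = 41.2/4 = 10.3
  S = [[4.3, -5.05],
 [-5.05, 10.3]].

Step 3 — invert S. det(S) = 4.3·10.3 - (-5.05)² = 18.7875.
  S^{-1} = (1/det) · [[d, -b], [-b, a]] = [[0.5482, 0.2688],
 [0.2688, 0.2289]].

Step 4 — quadratic form (x̄ - mu_0)^T · S^{-1} · (x̄ - mu_0):
  S^{-1} · (x̄ - mu_0) = (2.3393, 1.477),
  (x̄ - mu_0)^T · [...] = (2.6)·(2.3393) + (3.4)·(1.477) = 11.1042.

Step 5 — scale by n: T² = 5 · 11.1042 = 55.521.

T² ≈ 55.521
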